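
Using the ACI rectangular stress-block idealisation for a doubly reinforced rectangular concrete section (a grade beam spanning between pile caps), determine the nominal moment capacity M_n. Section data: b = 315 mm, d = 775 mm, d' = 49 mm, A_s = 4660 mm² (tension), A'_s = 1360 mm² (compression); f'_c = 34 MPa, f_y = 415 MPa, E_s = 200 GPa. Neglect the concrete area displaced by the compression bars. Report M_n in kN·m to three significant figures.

Assume both tension and compression steel yield.
Net tension couple steel: A_s − A'_s = 3300 mm².
a = (A_s − A'_s) f_y / (0.85 f'_c b) = 1369500/(0.85 × 34 × 315) = 150.44 mm.
c = a/β₁ = 150.44/0.807 = 186.42 mm; ε'_s = 0.003(c − d')/c = 0.0022 ≥ f_y/E_s = 0.0021, so compression steel does yield.
M_n = (A_s − A'_s) f_y (d − a/2) + A'_s f_y (d − d') = [1369500 × (775 − 75.22) + 564400 × (775 − 49)] × 10⁻⁶ = 958.35 + 409.75 = 1368.10 kN·m.

M_n ≈ 1370 kN·m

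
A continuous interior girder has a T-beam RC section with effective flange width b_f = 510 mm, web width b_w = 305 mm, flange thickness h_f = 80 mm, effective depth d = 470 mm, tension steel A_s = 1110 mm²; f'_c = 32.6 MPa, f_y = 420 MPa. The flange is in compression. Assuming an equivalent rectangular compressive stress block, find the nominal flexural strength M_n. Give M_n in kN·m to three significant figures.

Tension: T = A_s f_y = 1110 × 420 = 466200 N.
Try a within the flange: a = T/(0.85 f'_c b_f) = 466200/(0.85 × 32.6 × 510) = 32.99 mm.
Since a = 32.99 ≤ h_f = 80 mm, the stress block lies entirely in the flange; analyse as a rectangular beam of width b_f.
M_n = T(d − a/2) = 466200 × (470 − 16.495) = 211.42 × 10⁶ N·mm.
M_n = 211.42 kN·m.

M_n ≈ 211 kN·m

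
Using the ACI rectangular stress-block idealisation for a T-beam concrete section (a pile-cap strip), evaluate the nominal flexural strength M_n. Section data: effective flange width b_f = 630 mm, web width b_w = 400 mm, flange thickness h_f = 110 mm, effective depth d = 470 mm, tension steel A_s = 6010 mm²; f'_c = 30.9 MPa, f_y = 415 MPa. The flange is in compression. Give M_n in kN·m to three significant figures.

Tension: T = A_s f_y = 6010 × 415 = 2494150 N.
Try a within the flange: a = T/(0.85 f'_c b_f) = 2494150/(0.85 × 30.9 × 630) = 150.73 mm.
a = 150.73 > h_f = 110 mm: the block extends into the web. Split into flange-overhang and web parts.
C_f = 0.85 f'_c (b_f − b_w) h_f = 0.85 × 30.9 × (630 − 400) × 110 = 664505 N.
Remaining web compression depth: a_w = (T − C_f)/(0.85 f'_c b_w) = (2494150 − 664505)/(0.85 × 30.9 × 400) = 174.15 mm.
M_n = C_f(d − h_f/2) + (T − C_f)(d − a_w/2) = 664505 × (470 − 55) + 1829645 × (470 − 87.075) = 275.77 + 700.62 = 976.39 × 10⁶ N·mm.
M_n = 976.39 kN·m.

M_n ≈ 976 kN·m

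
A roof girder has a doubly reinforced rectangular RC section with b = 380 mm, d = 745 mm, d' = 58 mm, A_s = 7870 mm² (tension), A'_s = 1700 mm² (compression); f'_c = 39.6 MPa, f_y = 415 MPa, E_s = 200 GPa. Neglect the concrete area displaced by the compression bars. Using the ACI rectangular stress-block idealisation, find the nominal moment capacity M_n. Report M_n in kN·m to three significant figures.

Assume both tension and compression steel yield.
Net tension couple steel: A_s − A'_s = 6170 mm².
a = (A_s − A'_s) f_y / (0.85 f'_c b) = 2560550/(0.85 × 39.6 × 380) = 200.19 mm.
c = a/β₁ = 200.19/0.767 = 261.00 mm; ε'_s = 0.003(c − d')/c = 0.0023 ≥ f_y/E_s = 0.0021, so compression steel does yield.
M_n = (A_s − A'_s) f_y (d − a/2) + A'_s f_y (d − d') = [2560550 × (745 − 100.095) + 705500 × (745 − 58)] × 10⁻⁶ = 1651.31 + 484.68 = 2135.99 kN·m.

M_n ≈ 2140 kN·m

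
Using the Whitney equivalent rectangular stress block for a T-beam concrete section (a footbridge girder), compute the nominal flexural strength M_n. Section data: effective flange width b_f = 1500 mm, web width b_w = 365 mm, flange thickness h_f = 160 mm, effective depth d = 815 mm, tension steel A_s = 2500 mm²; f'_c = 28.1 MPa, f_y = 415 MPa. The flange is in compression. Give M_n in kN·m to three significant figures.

M_n ≈ 831 kN·m

Tension: T = A_s f_y = 2500 × 415 = 1037500 N.
Try a within the flange: a = T/(0.85 f'_c b_f) = 1037500/(0.85 × 28.1 × 1500) = 28.96 mm.
Since a = 28.96 ≤ h_f = 160 mm, the stress block lies entirely in the flange; analyse as a rectangular beam of width b_f.
M_n = T(d − a/2) = 1037500 × (815 − 14.48) = 830.54 × 10⁶ N·mm.
M_n = 830.54 kN·m.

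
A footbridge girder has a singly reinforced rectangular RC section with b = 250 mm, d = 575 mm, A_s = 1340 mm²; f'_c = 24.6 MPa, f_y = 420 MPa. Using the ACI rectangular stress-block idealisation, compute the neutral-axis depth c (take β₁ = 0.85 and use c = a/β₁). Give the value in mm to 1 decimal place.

c ≈ 126.7 mm

T = A_s f_y = 1340 × 420 = 562800 N = 562.8 kN.
Setting C = 0.85 f'_c a b equal to T: a = 562800/(0.85 × 24.6 × 250) = 107.661 mm.
With β₁ = 0.85, c = a/β₁ = 107.661/0.85 = 126.7 mm.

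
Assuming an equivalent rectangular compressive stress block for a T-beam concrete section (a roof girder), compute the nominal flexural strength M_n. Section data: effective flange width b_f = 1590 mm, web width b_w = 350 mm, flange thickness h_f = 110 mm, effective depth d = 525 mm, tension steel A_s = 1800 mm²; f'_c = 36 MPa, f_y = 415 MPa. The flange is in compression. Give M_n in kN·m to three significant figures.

Tension: T = A_s f_y = 1800 × 415 = 747000 N.
Try a within the flange: a = T/(0.85 f'_c b_f) = 747000/(0.85 × 36 × 1590) = 15.35 mm.
Since a = 15.35 ≤ h_f = 110 mm, the stress block lies entirely in the flange; analyse as a rectangular beam of width b_f.
M_n = T(d − a/2) = 747000 × (525 − 7.675) = 386.44 × 10⁶ N·mm.
M_n = 386.44 kN·m.

M_n ≈ 386 kN·m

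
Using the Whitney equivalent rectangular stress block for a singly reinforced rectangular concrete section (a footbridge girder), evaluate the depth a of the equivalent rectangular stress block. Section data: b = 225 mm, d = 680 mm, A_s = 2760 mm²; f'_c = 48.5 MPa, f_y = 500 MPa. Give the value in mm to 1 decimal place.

a ≈ 148.8 mm

T = A_s f_y = 2760 × 500 = 1380000 N = 1380 kN.
Setting C = 0.85 f'_c a b equal to T: a = 1380000/(0.85 × 48.5 × 225) = 148.8 mm.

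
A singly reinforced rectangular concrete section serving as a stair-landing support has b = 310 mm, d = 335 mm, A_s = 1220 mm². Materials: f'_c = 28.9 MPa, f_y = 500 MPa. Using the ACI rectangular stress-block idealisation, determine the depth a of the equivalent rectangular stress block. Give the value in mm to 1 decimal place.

a ≈ 80.1 mm

T = A_s f_y = 1220 × 500 = 610000 N = 610 kN.
Setting C = 0.85 f'_c a b equal to T: a = 610000/(0.85 × 28.9 × 310) = 80.1 mm.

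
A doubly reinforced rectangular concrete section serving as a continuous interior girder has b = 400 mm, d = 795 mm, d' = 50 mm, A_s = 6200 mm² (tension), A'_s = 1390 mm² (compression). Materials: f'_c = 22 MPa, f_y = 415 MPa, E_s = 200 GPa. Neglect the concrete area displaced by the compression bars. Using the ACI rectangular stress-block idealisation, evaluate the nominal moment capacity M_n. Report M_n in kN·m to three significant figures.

Assume both tension and compression steel yield.
Net tension couple steel: A_s − A'_s = 4810 mm².
a = (A_s − A'_s) f_y / (0.85 f'_c b) = 1996150/(0.85 × 22 × 400) = 266.86 mm.
c = a/β₁ = 266.86/0.85 = 313.95 mm; ε'_s = 0.003(c − d')/c = 0.0025 ≥ f_y/E_s = 0.0021, so compression steel does yield.
M_n = (A_s − A'_s) f_y (d − a/2) + A'_s f_y (d − d') = [1996150 × (795 − 133.43) + 576850 × (795 − 50)] × 10⁻⁶ = 1320.59 + 429.75 = 1750.34 kN·m.

M_n ≈ 1750 kN·m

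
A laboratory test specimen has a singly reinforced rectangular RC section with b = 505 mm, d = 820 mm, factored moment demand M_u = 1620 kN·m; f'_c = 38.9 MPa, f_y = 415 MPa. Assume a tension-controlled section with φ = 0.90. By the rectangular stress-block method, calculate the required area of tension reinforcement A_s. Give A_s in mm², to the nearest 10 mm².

A_s ≈ 5800 mm²

M_n = M_u/φ = 1620/0.90 = 1800 kN·m.
With M_n = 0.85 f'_c a b (d − a/2), solve the quadratic for a:
a = d − √(d² − 2M_n/(0.85 f'_c b)) = 820 − √(820² − 2 × 1800×10⁶/(0.85 × 38.9 × 505)) = 144.13 mm.
A_s = 0.85 f'_c a b / f_y = 0.85 × 38.9 × 144.13 × 505 / 415 = 5799.2 mm².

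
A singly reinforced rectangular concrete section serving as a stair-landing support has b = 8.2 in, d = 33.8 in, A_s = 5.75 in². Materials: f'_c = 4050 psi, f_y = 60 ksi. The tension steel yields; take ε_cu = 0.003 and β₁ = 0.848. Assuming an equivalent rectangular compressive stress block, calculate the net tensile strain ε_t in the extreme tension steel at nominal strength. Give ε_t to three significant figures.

ε_t ≈ 0.00404

a = A_s f_y/(0.85 f'_c b) = 12.222 in.
β₁ = 0.848, so c = a/β₁ = 12.222/0.848 = 14.413 in.
From the linear strain diagram with ε_cu = 0.003: ε_t = 0.003 (d − c)/c = 0.003 × (33.8 − 14.413)/14.413 = 0.00404.
ε_t is between 0.004 and 0.005 — transition zone.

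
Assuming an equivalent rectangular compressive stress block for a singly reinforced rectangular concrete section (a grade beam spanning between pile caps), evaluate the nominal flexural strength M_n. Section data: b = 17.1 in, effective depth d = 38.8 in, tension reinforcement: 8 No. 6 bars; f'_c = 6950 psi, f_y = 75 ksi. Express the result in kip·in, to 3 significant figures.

M_n ≈ 9900 kip·in

A_s = 8 × 0.44 = 3.52 in².
T = A_s f_y = 3.52 × 75 = 264 kips.
a = T/(0.85 f'_c b) = 264/(0.85 × 6.95 × 17.1) = 2.613 in.
M_n = T(d − a/2) = 264 × (38.8 − 1.3065) = 9898.3 kip·in.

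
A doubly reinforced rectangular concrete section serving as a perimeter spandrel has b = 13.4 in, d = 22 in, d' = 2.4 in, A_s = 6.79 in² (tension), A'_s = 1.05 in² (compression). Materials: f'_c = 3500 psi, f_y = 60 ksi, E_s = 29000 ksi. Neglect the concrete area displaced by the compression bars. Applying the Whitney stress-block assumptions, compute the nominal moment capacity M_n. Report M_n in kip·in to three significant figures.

Assume both steels yield.
a = (A_s − A'_s) f_y/(0.85 f'_c b) = (6.79 − 1.05) × 60/(0.85 × 3.5 × 13.4) = 8.639 in.
c = a/β₁ = 8.639/0.85 = 10.164 in; ε'_s = 0.003(c − d')/c = 0.0023 ≥ ε_y = 0.0021, so the compression steel yields.
M_n = (A_s − A'_s) f_y (d − a/2) + A'_s f_y (d − d') = 344.4 × (22 − 4.3195) + 63 × (22 − 2.4) = 6089.2 + 1234.8 = 7324.0 kip·in.

M_n ≈ 7320 kip·in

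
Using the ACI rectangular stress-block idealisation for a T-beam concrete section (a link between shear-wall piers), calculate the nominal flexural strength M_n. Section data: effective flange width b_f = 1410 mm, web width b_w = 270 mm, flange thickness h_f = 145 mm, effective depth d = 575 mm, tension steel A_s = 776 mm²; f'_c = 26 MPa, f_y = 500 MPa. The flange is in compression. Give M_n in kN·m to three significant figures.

Tension: T = A_s f_y = 776 × 500 = 388000 N.
Try a within the flange: a = T/(0.85 f'_c b_f) = 388000/(0.85 × 26 × 1410) = 12.45 mm.
Since a = 12.45 ≤ h_f = 145 mm, the stress block lies entirely in the flange; analyse as a rectangular beam of width b_f.
M_n = T(d − a/2) = 388000 × (575 − 6.225) = 220.68 × 10⁶ N·mm.
M_n = 220.68 kN·m.

M_n ≈ 221 kN·m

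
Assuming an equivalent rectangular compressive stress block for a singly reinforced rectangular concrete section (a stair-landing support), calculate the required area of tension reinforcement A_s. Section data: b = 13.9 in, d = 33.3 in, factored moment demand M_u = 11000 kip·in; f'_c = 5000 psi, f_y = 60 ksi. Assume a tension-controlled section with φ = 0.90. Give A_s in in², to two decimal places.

A_s ≈ 6.83 in²

M_n = M_u/φ = 11000/0.90 = 12222.2 kip·in.
From M_n = 0.85 f'_c a b (d − a/2):
a = d − √(d² − 2M_n/(0.85 f'_c b)) = 33.3 − √(33.3² − 2 × 12222.2/(0.85 × 5 × 13.9)) = 6.935 in.
A_s = 0.85 f'_c a b / f_y = 0.85 × 5 × 6.935 × 13.9 / 60 = 6.828 in².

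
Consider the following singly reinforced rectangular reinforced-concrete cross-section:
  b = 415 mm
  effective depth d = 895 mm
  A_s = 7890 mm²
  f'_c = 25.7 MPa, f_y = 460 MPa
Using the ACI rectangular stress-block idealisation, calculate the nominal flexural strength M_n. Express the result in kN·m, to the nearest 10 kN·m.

T = A_s f_y = 7890 × 460 = 3629400 N = 3629.4 kN.
From C = T: a = T/(0.85 f'_c b) = 3629400/(0.85 × 25.7 × 415) = 400.35 mm.
M_n = T(d − a/2) = 3629.4 kN × (895 − 200.175) mm = 2521.80 kN·m.

M_n ≈ 2520 kN·m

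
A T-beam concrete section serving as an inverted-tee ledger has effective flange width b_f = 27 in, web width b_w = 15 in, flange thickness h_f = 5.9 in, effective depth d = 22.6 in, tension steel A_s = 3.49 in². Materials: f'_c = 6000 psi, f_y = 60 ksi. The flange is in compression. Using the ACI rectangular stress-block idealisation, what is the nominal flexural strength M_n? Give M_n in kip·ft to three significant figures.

M_n ≈ 381 kip·ft

Tension: T = A_s f_y = 3.49 × 60 = 209.4 kips.
Try a within the flange: a = T/(0.85 f'_c b_f) = 209.4/(0.85 × 6 × 27) = 1.521 in.
Since a = 1.521 ≤ h_f = 5.9 in, the stress block lies entirely in the flange; analyse as a rectangular beam of width b_f.
M_n = T(d − a/2) = 209.4 × (22.6 − 0.7605) = 4573.2 kip·in.
M_n = 4573.2/12 = 381.10 kip·ft.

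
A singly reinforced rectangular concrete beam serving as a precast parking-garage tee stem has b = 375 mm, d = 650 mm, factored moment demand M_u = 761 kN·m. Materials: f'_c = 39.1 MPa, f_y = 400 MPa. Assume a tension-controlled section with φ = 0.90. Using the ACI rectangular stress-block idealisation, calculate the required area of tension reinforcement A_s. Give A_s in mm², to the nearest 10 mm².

A_s ≈ 3570 mm²

M_n = M_u/φ = 761/0.90 = 845.556 kN·m.
With M_n = 0.85 f'_c a b (d − a/2), solve the quadratic for a:
a = d − √(d² − 2M_n/(0.85 f'_c b)) = 650 − √(650² − 2 × 845.556×10⁶/(0.85 × 39.1 × 375)) = 114.45 mm.
A_s = 0.85 f'_c a b / f_y = 0.85 × 39.1 × 114.45 × 375 / 400 = 3566.0 mm².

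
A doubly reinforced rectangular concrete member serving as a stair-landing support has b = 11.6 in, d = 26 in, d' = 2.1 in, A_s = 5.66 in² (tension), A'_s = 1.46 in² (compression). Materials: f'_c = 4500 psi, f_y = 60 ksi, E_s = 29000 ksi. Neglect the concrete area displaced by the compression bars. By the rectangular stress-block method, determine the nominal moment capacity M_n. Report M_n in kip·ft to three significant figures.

Assume both steels yield.
a = (A_s − A'_s) f_y/(0.85 f'_c b) = (5.66 − 1.46) × 60/(0.85 × 4.5 × 11.6) = 5.680 in.
c = a/β₁ = 5.680/0.825 = 6.885 in; ε'_s = 0.003(c − d')/c = 0.0021 ≥ ε_y = 0.0021, so the compression steel yields.
M_n = (A_s − A'_s) f_y (d − a/2) + A'_s f_y (d − d') = 252 × (26 − 2.84) + 87.6 × (26 − 2.1) = 5836.3 + 2093.6 = 7929.9 kip·in = 7929.9/12 = 660.83 kip·ft.

M_n ≈ 661 kip·ft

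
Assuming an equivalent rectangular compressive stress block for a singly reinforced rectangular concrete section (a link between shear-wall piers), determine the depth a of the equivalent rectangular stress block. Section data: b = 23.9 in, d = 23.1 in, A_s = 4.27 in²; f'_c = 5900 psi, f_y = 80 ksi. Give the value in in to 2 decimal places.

a ≈ 2.85 in

T = A_s f_y = 4.27 × 80 = 341.6 kips.
a = T/(0.85 f'_c b) = 341.6/(0.85 × 5.9 × 23.9) = 2.85 in.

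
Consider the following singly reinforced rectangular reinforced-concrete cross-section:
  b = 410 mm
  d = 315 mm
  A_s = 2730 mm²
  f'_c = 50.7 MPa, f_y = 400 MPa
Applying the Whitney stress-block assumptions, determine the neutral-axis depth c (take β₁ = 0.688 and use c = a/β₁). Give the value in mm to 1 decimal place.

c ≈ 89.8 mm

T = A_s f_y = 2730 × 400 = 1092000 N = 1092 kN.
Setting C = 0.85 f'_c a b equal to T: a = 1092000/(0.85 × 50.7 × 410) = 61.803 mm.
With β₁ = 0.688, c = a/β₁ = 61.803/0.688 = 89.8 mm.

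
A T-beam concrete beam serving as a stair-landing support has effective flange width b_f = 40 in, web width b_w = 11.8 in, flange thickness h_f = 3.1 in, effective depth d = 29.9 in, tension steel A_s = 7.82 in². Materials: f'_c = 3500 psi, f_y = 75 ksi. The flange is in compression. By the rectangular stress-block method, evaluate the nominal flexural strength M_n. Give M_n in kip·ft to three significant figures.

M_n ≈ 1300 kip·ft

Tension: T = A_s f_y = 7.82 × 75 = 586.5 kips.
Try a within the flange: a = T/(0.85 f'_c b_f) = 586.5/(0.85 × 3.5 × 40) = 4.929 in.
a = 4.929 > h_f = 3.1 in: the block extends into the web. Split into flange-overhang and web parts.
C_f = 0.85 f'_c (b_f − b_w) h_f = 0.85 × 3.5 × (40 − 11.8) × 3.1 = 260.1 kips.
Remaining web compression depth: a_w = (T − C_f)/(0.85 f'_c b_w) = (586.5 − 260.1)/(0.85 × 3.5 × 11.8) = 9.298 in.
M_n = C_f(d − h_f/2) + (T − C_f)(d − a_w/2) = 260.1 × (29.9 − 1.55) + 326.4 × (29.9 − 4.649) = 7373.8 + 8241.9 = 15615.7 kip·in.
M_n = 15615.7/12 = 1301.31 kip·ft.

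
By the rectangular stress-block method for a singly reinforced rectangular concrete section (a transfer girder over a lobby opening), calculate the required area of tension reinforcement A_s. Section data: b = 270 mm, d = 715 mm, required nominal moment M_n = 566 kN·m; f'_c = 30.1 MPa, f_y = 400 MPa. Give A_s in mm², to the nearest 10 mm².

With M_n = 0.85 f'_c a b (d − a/2), solve the quadratic for a:
a = d − √(d² − 2M_n/(0.85 f'_c b)) = 715 − √(715² − 2 × 566×10⁶/(0.85 × 30.1 × 270)) = 125.63 mm.
A_s = 0.85 f'_c a b / f_y = 0.85 × 30.1 × 125.63 × 270 / 400 = 2169.6 mm².

A_s ≈ 2170 mm²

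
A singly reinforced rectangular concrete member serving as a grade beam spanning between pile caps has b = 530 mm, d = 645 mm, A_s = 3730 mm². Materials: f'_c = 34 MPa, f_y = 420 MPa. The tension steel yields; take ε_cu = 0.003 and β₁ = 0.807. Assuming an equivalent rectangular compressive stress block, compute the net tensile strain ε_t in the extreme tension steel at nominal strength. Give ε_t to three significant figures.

ε_t ≈ 0.0123

a = A_s f_y/(0.85 f'_c b) = 102.28 mm.
β₁ = 0.807, so c = a/β₁ = 102.28/0.807 = 126.74 mm.
From the linear strain diagram with ε_cu = 0.003: ε_t = 0.003 (d − c)/c = 0.003 × (645 − 126.74)/126.74 = 0.0123.
Since ε_t ≥ 0.005, the section is tension-controlled.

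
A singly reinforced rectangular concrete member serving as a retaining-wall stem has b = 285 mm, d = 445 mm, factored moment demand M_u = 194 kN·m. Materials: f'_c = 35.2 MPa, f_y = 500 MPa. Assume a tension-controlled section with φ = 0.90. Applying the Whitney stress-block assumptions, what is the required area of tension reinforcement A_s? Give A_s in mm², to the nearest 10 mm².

A_s ≈ 1040 mm²

M_n = M_u/φ = 194/0.90 = 215.556 kN·m.
With M_n = 0.85 f'_c a b (d − a/2), solve the quadratic for a:
a = d − √(d² − 2M_n/(0.85 f'_c b)) = 445 − √(445² − 2 × 215.556×10⁶/(0.85 × 35.2 × 285)) = 60.98 mm.
A_s = 0.85 f'_c a b / f_y = 0.85 × 35.2 × 60.98 × 285 / 500 = 1040.0 mm².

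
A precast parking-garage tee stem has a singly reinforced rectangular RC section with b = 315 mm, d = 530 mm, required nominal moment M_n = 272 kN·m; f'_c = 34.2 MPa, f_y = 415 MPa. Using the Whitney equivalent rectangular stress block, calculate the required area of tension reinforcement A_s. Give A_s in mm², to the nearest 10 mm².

With M_n = 0.85 f'_c a b (d − a/2), solve the quadratic for a:
a = d − √(d² − 2M_n/(0.85 f'_c b)) = 530 − √(530² − 2 × 272×10⁶/(0.85 × 34.2 × 315)) = 59.37 mm.
A_s = 0.85 f'_c a b / f_y = 0.85 × 34.2 × 59.37 × 315 / 415 = 1310.0 mm².

A_s ≈ 1310 mm²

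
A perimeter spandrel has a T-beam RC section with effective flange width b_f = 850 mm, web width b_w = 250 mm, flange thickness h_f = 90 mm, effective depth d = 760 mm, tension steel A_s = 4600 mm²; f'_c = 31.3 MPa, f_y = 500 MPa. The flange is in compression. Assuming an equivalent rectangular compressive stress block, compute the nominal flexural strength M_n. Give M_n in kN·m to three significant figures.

Tension: T = A_s f_y = 4600 × 500 = 2300000 N.
Try a within the flange: a = T/(0.85 f'_c b_f) = 2300000/(0.85 × 31.3 × 850) = 101.71 mm.
a = 101.71 > h_f = 90 mm: the block extends into the web. Split into flange-overhang and web parts.
C_f = 0.85 f'_c (b_f − b_w) h_f = 0.85 × 31.3 × (850 − 250) × 90 = 1436670 N.
Remaining web compression depth: a_w = (T − C_f)/(0.85 f'_c b_w) = (2300000 − 1436670)/(0.85 × 31.3 × 250) = 129.80 mm.
M_n = C_f(d − h_f/2) + (T − C_f)(d − a_w/2) = 1436670 × (760 − 45) + 863330 × (760 − 64.9) = 1027.22 + 600.10 = 1627.32 × 10⁶ N·mm.
M_n = 1627.32 kN·m.

M_n ≈ 1630 kN·m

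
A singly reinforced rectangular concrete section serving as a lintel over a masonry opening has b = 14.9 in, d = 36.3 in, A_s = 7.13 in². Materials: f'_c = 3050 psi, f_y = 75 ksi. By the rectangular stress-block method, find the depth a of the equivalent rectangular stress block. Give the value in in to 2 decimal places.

T = A_s f_y = 7.13 × 75 = 534.75 kips.
a = T/(0.85 f'_c b) = 534.75/(0.85 × 3.05 × 14.9) = 13.84 in.

a ≈ 13.84 in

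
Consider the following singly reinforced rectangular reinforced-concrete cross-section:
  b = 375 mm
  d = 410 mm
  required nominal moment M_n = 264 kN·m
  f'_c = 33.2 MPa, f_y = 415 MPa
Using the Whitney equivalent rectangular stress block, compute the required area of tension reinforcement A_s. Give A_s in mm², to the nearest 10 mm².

With M_n = 0.85 f'_c a b (d − a/2), solve the quadratic for a:
a = d − √(d² − 2M_n/(0.85 f'_c b)) = 410 − √(410² − 2 × 264×10⁶/(0.85 × 33.2 × 375)) = 66.19 mm.
A_s = 0.85 f'_c a b / f_y = 0.85 × 33.2 × 66.19 × 375 / 415 = 1687.8 mm².

A_s ≈ 1690 mm²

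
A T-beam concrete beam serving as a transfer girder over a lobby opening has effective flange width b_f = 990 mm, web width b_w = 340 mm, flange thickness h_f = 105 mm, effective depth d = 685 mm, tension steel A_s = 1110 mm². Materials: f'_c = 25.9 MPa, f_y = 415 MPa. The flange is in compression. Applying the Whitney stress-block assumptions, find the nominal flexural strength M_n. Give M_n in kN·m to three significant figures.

Tension: T = A_s f_y = 1110 × 415 = 460650 N.
Try a within the flange: a = T/(0.85 f'_c b_f) = 460650/(0.85 × 25.9 × 990) = 21.14 mm.
Since a = 21.14 ≤ h_f = 105 mm, the stress block lies entirely in the flange; analyse as a rectangular beam of width b_f.
M_n = T(d − a/2) = 460650 × (685 − 10.57) = 310.68 × 10⁶ N·mm.
M_n = 310.68 kN·m.

M_n ≈ 311 kN·m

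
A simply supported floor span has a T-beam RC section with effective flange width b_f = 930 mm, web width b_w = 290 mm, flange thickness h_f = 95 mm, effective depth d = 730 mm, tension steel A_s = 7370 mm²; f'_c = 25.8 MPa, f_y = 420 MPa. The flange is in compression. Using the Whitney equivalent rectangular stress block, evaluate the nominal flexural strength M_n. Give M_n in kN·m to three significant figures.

Tension: T = A_s f_y = 7370 × 420 = 3095400 N.
Try a within the flange: a = T/(0.85 f'_c b_f) = 3095400/(0.85 × 25.8 × 930) = 151.77 mm.
a = 151.77 > h_f = 95 mm: the block extends into the web. Split into flange-overhang and web parts.
C_f = 0.85 f'_c (b_f − b_w) h_f = 0.85 × 25.8 × (930 − 290) × 95 = 1333344 N.
Remaining web compression depth: a_w = (T − C_f)/(0.85 f'_c b_w) = (3095400 − 1333344)/(0.85 × 25.8 × 290) = 277.07 mm.
M_n = C_f(d − h_f/2) + (T − C_f)(d − a_w/2) = 1333344 × (730 − 47.5) + 1762056 × (730 − 138.535) = 910.01 + 1042.19 = 1952.20 × 10⁶ N·mm.
M_n = 1952.20 kN·m.

M_n ≈ 1950 kN·m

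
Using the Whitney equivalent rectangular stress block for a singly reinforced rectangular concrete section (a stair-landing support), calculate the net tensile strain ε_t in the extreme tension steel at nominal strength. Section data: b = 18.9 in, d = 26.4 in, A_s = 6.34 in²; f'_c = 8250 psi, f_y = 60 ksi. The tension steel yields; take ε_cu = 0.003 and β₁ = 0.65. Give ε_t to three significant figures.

ε_t ≈ 0.0149

a = A_s f_y/(0.85 f'_c b) = 2.870 in.
β₁ = 0.65, so c = a/β₁ = 2.870/0.65 = 4.415 in.
From the linear strain diagram with ε_cu = 0.003: ε_t = 0.003 (d − c)/c = 0.003 × (26.4 − 4.415)/4.415 = 0.0149.
Since ε_t ≥ 0.005, the section is tension-controlled.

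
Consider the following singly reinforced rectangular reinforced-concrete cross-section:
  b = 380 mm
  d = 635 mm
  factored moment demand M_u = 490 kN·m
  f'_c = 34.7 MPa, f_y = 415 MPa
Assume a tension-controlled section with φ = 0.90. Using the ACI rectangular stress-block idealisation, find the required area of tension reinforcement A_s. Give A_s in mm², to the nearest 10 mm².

M_n = M_u/φ = 490/0.90 = 544.444 kN·m.
With M_n = 0.85 f'_c a b (d − a/2), solve the quadratic for a:
a = d − √(d² − 2M_n/(0.85 f'_c b)) = 635 − √(635² − 2 × 544.444×10⁶/(0.85 × 34.7 × 380)) = 81.76 mm.
A_s = 0.85 f'_c a b / f_y = 0.85 × 34.7 × 81.76 × 380 / 415 = 2208.1 mm².

A_s ≈ 2210 mm²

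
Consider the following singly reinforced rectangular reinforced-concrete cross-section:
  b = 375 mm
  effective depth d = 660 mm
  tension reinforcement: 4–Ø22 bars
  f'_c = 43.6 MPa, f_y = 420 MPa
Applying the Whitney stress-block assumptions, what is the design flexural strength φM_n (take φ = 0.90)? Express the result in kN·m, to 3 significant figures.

A_s = 4 × 380 = 1520 mm².
T = A_s f_y = 1520 × 420 = 638400 N = 638.4 kN.
From C = T: a = T/(0.85 f'_c b) = 638400/(0.85 × 43.6 × 375) = 45.94 mm.
M_n = T(d − a/2) = 638.4 kN × (660 − 22.97) mm = 406.68 kN·m.
φM_n = 0.90 × 406.68 = 366.01 kN·m.

φM_n ≈ 366 kN·m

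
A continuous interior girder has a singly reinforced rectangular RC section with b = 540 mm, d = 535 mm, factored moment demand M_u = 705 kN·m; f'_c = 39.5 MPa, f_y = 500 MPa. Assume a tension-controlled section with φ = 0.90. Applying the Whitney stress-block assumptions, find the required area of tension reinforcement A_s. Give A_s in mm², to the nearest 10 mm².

A_s ≈ 3190 mm²

M_n = M_u/φ = 705/0.90 = 783.333 kN·m.
With M_n = 0.85 f'_c a b (d − a/2), solve the quadratic for a:
a = d − √(d² − 2M_n/(0.85 f'_c b)) = 535 − √(535² − 2 × 783.333×10⁶/(0.85 × 39.5 × 540)) = 87.99 mm.
A_s = 0.85 f'_c a b / f_y = 0.85 × 39.5 × 87.99 × 540 / 500 = 3190.6 mm².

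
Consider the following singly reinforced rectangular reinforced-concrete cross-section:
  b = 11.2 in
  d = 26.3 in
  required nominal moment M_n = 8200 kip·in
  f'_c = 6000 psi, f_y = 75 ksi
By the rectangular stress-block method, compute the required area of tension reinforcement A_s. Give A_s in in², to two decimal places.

A_s ≈ 4.71 in²

From M_n = 0.85 f'_c a b (d − a/2):
a = d − √(d² − 2M_n/(0.85 f'_c b)) = 26.3 − √(26.3² − 2 × 8200/(0.85 × 6 × 11.2)) = 6.186 in.
A_s = 0.85 f'_c a b / f_y = 0.85 × 6 × 6.186 × 11.2 / 75 = 4.711 in².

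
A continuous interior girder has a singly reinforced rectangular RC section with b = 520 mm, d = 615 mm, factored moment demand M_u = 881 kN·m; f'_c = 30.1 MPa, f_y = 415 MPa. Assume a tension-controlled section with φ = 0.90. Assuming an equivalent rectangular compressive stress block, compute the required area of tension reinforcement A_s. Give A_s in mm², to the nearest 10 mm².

A_s ≈ 4310 mm²

M_n = M_u/φ = 881/0.90 = 978.889 kN·m.
With M_n = 0.85 f'_c a b (d − a/2), solve the quadratic for a:
a = d − √(d² − 2M_n/(0.85 f'_c b)) = 615 − √(615² − 2 × 978.889×10⁶/(0.85 × 30.1 × 520)) = 134.30 mm.
A_s = 0.85 f'_c a b / f_y = 0.85 × 30.1 × 134.30 × 520 / 415 = 4305.4 mm².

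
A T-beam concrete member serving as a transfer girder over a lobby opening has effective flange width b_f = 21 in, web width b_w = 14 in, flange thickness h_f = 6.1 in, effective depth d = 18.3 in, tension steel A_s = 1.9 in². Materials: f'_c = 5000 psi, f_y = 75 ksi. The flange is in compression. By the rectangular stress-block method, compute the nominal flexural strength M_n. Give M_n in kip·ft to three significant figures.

Tension: T = A_s f_y = 1.9 × 75 = 142.5 kips.
Try a within the flange: a = T/(0.85 f'_c b_f) = 142.5/(0.85 × 5 × 21) = 1.597 in.
Since a = 1.597 ≤ h_f = 6.1 in, the stress block lies entirely in the flange; analyse as a rectangular beam of width b_f.
M_n = T(d − a/2) = 142.5 × (18.3 − 0.7985) = 2494.0 kip·in.
M_n = 2494.0/12 = 207.83 kip·ft.

M_n ≈ 208 kip·ft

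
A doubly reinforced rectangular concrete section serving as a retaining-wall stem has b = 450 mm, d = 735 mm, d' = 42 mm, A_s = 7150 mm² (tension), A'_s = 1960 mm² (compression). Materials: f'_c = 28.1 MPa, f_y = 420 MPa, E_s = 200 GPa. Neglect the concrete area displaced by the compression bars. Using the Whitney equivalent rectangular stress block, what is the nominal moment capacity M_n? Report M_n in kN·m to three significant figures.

Assume both tension and compression steel yield.
Net tension couple steel: A_s − A'_s = 5190 mm².
a = (A_s − A'_s) f_y / (0.85 f'_c b) = 2179800/(0.85 × 28.1 × 450) = 202.81 mm.
c = a/β₁ = 202.81/0.849 = 238.88 mm; ε'_s = 0.003(c − d')/c = 0.0025 ≥ f_y/E_s = 0.0021, so compression steel does yield.
M_n = (A_s − A'_s) f_y (d − a/2) + A'_s f_y (d − d') = [2179800 × (735 − 101.405) + 823200 × (735 − 42)] × 10⁻⁶ = 1381.11 + 570.48 = 1951.59 kN·m.

M_n ≈ 1950 kN·m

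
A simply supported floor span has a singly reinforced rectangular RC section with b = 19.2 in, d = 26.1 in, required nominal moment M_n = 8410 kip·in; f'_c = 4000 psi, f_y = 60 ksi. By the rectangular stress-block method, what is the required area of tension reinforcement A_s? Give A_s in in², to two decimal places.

From M_n = 0.85 f'_c a b (d − a/2):
a = d − √(d² − 2M_n/(0.85 f'_c b)) = 26.1 − √(26.1² − 2 × 8410/(0.85 × 4 × 19.2)) = 5.520 in.
A_s = 0.85 f'_c a b / f_y = 0.85 × 4 × 5.520 × 19.2 / 60 = 6.006 in².

A_s ≈ 6.01 in²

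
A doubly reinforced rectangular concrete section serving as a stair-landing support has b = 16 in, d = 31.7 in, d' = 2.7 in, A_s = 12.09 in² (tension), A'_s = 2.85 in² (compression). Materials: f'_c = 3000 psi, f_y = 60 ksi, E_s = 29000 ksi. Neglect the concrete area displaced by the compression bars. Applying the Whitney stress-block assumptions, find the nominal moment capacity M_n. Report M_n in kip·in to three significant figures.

M_n ≈ 18800 kip·in

Assume both steels yield.
a = (A_s − A'_s) f_y/(0.85 f'_c b) = (12.09 − 2.85) × 60/(0.85 × 3 × 16) = 13.588 in.
c = a/β₁ = 13.588/0.85 = 15.986 in; ε'_s = 0.003(c − d')/c = 0.0025 ≥ ε_y = 0.0021, so the compression steel yields.
M_n = (A_s − A'_s) f_y (d − a/2) + A'_s f_y (d − d') = 554.4 × (31.7 − 6.794) + 171 × (31.7 − 2.7) = 13807.9 + 4959.0 = 18766.9 kip·in.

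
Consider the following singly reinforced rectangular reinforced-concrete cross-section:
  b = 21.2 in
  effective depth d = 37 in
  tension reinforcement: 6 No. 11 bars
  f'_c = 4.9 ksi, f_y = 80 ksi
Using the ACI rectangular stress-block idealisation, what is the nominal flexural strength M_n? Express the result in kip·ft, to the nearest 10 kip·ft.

M_n ≈ 2040 kip·ft

A_s = 6 × 1.56 = 9.36 in².
T = A_s f_y = 9.36 × 80 = 748.8 kips.
a = T/(0.85 f'_c b) = 748.8/(0.85 × 4.9 × 21.2) = 8.480 in.
M_n = T(d − a/2) = 748.8 × (37 − 4.24) = 24530.7 kip·in = 24530.7/12 = 2044.23 kip·ft.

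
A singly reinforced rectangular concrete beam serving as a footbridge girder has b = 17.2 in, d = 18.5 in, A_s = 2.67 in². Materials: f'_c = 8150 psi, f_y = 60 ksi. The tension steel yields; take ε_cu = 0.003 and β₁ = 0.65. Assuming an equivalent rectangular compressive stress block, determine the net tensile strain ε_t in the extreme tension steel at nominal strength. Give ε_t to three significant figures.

a = A_s f_y/(0.85 f'_c b) = 1.344 in.
β₁ = 0.65, so c = a/β₁ = 1.344/0.65 = 2.068 in.
From the linear strain diagram with ε_cu = 0.003: ε_t = 0.003 (d − c)/c = 0.003 × (18.5 − 2.068)/2.068 = 0.0238.
Since ε_t ≥ 0.005, the section is tension-controlled.

ε_t ≈ 0.0238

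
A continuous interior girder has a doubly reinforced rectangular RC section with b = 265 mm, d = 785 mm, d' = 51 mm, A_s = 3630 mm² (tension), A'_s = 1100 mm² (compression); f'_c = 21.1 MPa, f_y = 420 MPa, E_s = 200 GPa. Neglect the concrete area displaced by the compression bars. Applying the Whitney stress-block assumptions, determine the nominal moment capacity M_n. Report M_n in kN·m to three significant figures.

M_n ≈ 1050 kN·m

Assume both tension and compression steel yield.
Net tension couple steel: A_s − A'_s = 2530 mm².
a = (A_s − A'_s) f_y / (0.85 f'_c b) = 1062600/(0.85 × 21.1 × 265) = 223.57 mm.
c = a/β₁ = 223.57/0.85 = 263.02 mm; ε'_s = 0.003(c − d')/c = 0.0024 ≥ f_y/E_s = 0.0021, so compression steel does yield.
M_n = (A_s − A'_s) f_y (d − a/2) + A'_s f_y (d − d') = [1062600 × (785 − 111.785) + 462000 × (785 − 51)] × 10⁻⁶ = 715.36 + 339.11 = 1054.47 kN·m.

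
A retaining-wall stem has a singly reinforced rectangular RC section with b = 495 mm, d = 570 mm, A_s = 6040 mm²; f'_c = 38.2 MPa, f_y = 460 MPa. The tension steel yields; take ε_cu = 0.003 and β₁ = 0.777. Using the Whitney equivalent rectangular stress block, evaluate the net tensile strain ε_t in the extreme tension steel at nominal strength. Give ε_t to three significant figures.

ε_t ≈ 0.00469

a = A_s f_y/(0.85 f'_c b) = 172.87 mm.
β₁ = 0.777, so c = a/β₁ = 172.87/0.777 = 222.48 mm.
From the linear strain diagram with ε_cu = 0.003: ε_t = 0.003 (d − c)/c = 0.003 × (570 − 222.48)/222.48 = 0.00469.
ε_t is between 0.004 and 0.005 — transition zone.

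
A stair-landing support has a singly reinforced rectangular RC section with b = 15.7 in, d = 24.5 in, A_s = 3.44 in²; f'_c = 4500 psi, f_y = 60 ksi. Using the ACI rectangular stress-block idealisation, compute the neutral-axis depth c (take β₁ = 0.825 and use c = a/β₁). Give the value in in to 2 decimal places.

c ≈ 4.17 in

T = A_s f_y = 3.44 × 60 = 206.4 kips.
a = T/(0.85 f'_c b) = 206.4/(0.85 × 4.5 × 15.7) = 3.4370 in.
With β₁ = 0.825, c = a/β₁ = 3.4370/0.825 = 4.17 in.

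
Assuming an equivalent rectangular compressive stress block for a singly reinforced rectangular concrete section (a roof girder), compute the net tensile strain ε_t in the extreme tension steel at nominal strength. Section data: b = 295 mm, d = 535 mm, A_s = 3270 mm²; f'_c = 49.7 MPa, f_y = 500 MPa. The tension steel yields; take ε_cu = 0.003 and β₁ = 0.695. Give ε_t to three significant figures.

ε_t ≈ 0.00550

a = A_s f_y/(0.85 f'_c b) = 131.20 mm.
β₁ = 0.695, so c = a/β₁ = 131.20/0.695 = 188.78 mm.
From the linear strain diagram with ε_cu = 0.003: ε_t = 0.003 (d − c)/c = 0.003 × (535 − 188.78)/188.78 = 0.00550.
Since ε_t ≥ 0.005, the section is tension-controlled.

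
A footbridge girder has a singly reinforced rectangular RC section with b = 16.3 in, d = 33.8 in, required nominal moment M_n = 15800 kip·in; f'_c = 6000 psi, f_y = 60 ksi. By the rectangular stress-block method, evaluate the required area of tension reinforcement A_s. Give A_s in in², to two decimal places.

From M_n = 0.85 f'_c a b (d − a/2):
a = d − √(d² − 2M_n/(0.85 f'_c b)) = 33.8 − √(33.8² − 2 × 15800/(0.85 × 6 × 16.3)) = 6.190 in.
A_s = 0.85 f'_c a b / f_y = 0.85 × 6 × 6.190 × 16.3 / 60 = 8.576 in².

A_s ≈ 8.58 in²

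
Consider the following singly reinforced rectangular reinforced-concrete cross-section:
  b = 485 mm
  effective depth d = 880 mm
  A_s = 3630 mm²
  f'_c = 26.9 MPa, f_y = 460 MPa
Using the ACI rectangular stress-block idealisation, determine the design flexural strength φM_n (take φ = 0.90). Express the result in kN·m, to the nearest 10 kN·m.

φM_n ≈ 1210 kN·m

T = A_s f_y = 3630 × 460 = 1669800 N = 1669.8 kN.
From C = T: a = T/(0.85 f'_c b) = 1669800/(0.85 × 26.9 × 485) = 150.57 mm.
M_n = T(d − a/2) = 1669.8 kN × (880 − 75.285) mm = 1343.71 kN·m.
φM_n = 0.90 × 1343.71 = 1209.34 kN·m.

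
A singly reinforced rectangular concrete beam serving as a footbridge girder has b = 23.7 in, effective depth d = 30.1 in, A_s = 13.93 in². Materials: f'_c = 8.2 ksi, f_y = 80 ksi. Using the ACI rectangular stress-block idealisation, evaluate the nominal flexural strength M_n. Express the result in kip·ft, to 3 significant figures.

T = A_s f_y = 13.93 × 80 = 1114.4 kips.
a = T/(0.85 f'_c b) = 1114.4/(0.85 × 8.2 × 23.7) = 6.746 in.
M_n = T(d − a/2) = 1114.4 × (30.1 − 3.373) = 29784.6 kip·in = 29784.6/12 = 2482.05 kip·ft.

M_n ≈ 2480 kip·ft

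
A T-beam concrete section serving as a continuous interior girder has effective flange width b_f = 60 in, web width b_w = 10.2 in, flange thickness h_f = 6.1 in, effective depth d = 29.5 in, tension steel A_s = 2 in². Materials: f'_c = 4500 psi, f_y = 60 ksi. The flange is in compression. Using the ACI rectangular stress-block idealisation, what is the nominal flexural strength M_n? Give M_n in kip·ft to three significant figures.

M_n ≈ 292 kip·ft

Tension: T = A_s f_y = 2 × 60 = 120 kips.
Try a within the flange: a = T/(0.85 f'_c b_f) = 120/(0.85 × 4.5 × 60) = 0.523 in.
Since a = 0.523 ≤ h_f = 6.1 in, the stress block lies entirely in the flange; analyse as a rectangular beam of width b_f.
M_n = T(d − a/2) = 120 × (29.5 − 0.2615) = 3508.6 kip·in.
M_n = 3508.6/12 = 292.38 kip·ft.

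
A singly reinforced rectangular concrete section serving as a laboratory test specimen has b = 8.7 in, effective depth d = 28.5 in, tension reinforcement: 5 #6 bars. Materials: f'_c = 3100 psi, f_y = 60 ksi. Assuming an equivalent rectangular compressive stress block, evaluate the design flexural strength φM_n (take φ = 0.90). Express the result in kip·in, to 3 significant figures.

φM_n ≈ 3040 kip·in

A_s = 5 × 0.44 = 2.2 in².
T = A_s f_y = 2.2 × 60 = 132 kips.
a = T/(0.85 f'_c b) = 132/(0.85 × 3.1 × 8.7) = 5.758 in.
M_n = T(d − a/2) = 132 × (28.5 − 2.879) = 3382.0 kip·in.
φM_n = 0.90 × 3382.0 = 3043.8 kip·in.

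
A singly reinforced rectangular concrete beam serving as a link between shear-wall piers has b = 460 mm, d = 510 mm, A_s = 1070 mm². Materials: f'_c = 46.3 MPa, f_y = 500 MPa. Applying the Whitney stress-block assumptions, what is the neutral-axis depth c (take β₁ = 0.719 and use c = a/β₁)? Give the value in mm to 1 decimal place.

T = A_s f_y = 1070 × 500 = 535000 N = 535 kN.
Setting C = 0.85 f'_c a b equal to T: a = 535000/(0.85 × 46.3 × 460) = 29.553 mm.
With β₁ = 0.719, c = a/β₁ = 29.553/0.719 = 41.1 mm.

c ≈ 41.1 mm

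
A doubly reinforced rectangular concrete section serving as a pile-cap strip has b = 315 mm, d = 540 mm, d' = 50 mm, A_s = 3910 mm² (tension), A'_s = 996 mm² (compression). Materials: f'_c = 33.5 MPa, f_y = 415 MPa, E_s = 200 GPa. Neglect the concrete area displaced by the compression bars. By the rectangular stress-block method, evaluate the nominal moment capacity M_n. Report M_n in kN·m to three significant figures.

Assume both tension and compression steel yield.
Net tension couple steel: A_s − A'_s = 2914 mm².
a = (A_s − A'_s) f_y / (0.85 f'_c b) = 1209310/(0.85 × 33.5 × 315) = 134.82 mm.
c = a/β₁ = 134.82/0.811 = 166.24 mm; ε'_s = 0.003(c − d')/c = 0.0021 ≥ f_y/E_s = 0.0021, so compression steel does yield.
M_n = (A_s − A'_s) f_y (d − a/2) + A'_s f_y (d − d') = [1209310 × (540 − 67.41) + 413340 × (540 − 50)] × 10⁻⁶ = 571.51 + 202.54 = 774.05 kN·m.

M_n ≈ 774 kN·m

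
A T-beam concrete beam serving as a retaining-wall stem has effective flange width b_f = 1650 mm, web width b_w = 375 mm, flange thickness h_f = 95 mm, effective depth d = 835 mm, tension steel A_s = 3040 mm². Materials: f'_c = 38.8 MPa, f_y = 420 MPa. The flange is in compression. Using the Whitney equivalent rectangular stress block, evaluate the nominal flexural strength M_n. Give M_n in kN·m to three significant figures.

Tension: T = A_s f_y = 3040 × 420 = 1276800 N.
Try a within the flange: a = T/(0.85 f'_c b_f) = 1276800/(0.85 × 38.8 × 1650) = 23.46 mm.
Since a = 23.46 ≤ h_f = 95 mm, the stress block lies entirely in the flange; analyse as a rectangular beam of width b_f.
M_n = T(d − a/2) = 1276800 × (835 − 11.73) = 1051.15 × 10⁶ N·mm.
M_n = 1051.15 kN·m.

M_n ≈ 1050 kN·m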